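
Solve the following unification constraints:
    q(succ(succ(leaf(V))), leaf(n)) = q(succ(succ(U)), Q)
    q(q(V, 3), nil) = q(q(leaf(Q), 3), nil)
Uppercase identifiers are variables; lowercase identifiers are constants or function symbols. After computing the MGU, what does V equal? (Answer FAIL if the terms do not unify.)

leaf(leaf(n))

Decompose q/2: succ(succ(leaf(V))) = succ(succ(U)),  leaf(n) = Q.
Decompose succ/1: succ(leaf(V)) = succ(U).
Decompose succ/1: leaf(V) = U.
Bind U := leaf(V); no other remaining equation mentions U.
Bind Q := leaf(n); substituting into the remaining equation gives: q(q(V, 3), nil) = q(q(leaf(leaf(n)), 3), nil).
Decompose q/2: q(V, 3) = q(leaf(leaf(n)), 3),  nil = nil.
Decompose q/2: V = leaf(leaf(n)),  3 = 3.
Bind V := leaf(leaf(n)); no other remaining equation mentions V. Substituting into the earlier binding gives U := leaf(leaf(leaf(n))).
Delete trivial equation 3 = 3.
Delete trivial equation nil = nil.
MGU = { U := leaf(leaf(leaf(n))), Q := leaf(n), V := leaf(leaf(n)) }, so V := leaf(leaf(n)).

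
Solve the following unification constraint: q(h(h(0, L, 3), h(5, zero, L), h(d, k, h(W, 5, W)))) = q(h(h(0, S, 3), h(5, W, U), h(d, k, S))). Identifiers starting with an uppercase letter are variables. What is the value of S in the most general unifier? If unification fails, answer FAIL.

h(zero, 5, zero)

Decompose q/1: h(h(0, L, 3), h(5, zero, L), h(d, k, h(W, 5, W))) = h(h(0, S, 3), h(5, W, U), h(d, k, S)).
Decompose h/3: h(0, L, 3) = h(0, S, 3),  h(5, zero, L) = h(5, W, U),  h(d, k, h(W, 5, W)) = h(d, k, S).
Decompose h/3: 0 = 0,  L = S,  3 = 3.
Delete trivial equation 0 = 0.
Bind L := S; substituting into the one remaining equation that mentions L gives: h(5, zero, S) = h(5, W, U).
Delete trivial equation 3 = 3.
Decompose h/3: 5 = 5,  zero = W,  S = U.
Delete trivial equation 5 = 5.
Bind W := zero; substituting into the one remaining equation that mentions W gives: h(d, k, h(zero, 5, zero)) = h(d, k, S).
Bind S := U; substituting into the remaining equation gives: h(d, k, h(zero, 5, zero)) = h(d, k, U). Substituting into the earlier binding gives L := U.
Decompose h/3: d = d,  k = k,  h(zero, 5, zero) = U.
Delete trivial equation d = d.
Delete trivial equation k = k.
Bind U := h(zero, 5, zero). Substituting into the earlier bindings gives L := h(zero, 5, zero), S := h(zero, 5, zero).
MGU = { L ↦ h(zero, 5, zero), W ↦ zero, S ↦ h(zero, 5, zero), U ↦ h(zero, 5, zero) }, so S ↦ h(zero, 5, zero).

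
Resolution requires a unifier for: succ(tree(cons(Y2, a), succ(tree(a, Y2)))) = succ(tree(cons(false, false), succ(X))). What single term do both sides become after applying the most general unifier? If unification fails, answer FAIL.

FAIL

Decompose succ/1: tree(cons(Y2, a), succ(tree(a, Y2))) = tree(cons(false, false), succ(X)).
Decompose tree/2: cons(Y2, a) = cons(false, false),  succ(tree(a, Y2)) = succ(X).
Decompose cons/2: Y2 = false,  a = false.
Bind Y2 := false; substituting into the one remaining equation that mentions Y2 gives: succ(tree(a, false)) = succ(X).
Clash: constants a and false differ; no unifier exists.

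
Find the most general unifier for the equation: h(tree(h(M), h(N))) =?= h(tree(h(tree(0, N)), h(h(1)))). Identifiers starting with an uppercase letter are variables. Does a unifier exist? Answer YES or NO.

Decompose h/1: tree(h(M), h(N)) =?= tree(h(tree(0, N)), h(h(1))).
Decompose tree/2: h(M) =?= h(tree(0, N)),  h(N) =?= h(h(1)).
Decompose h/1: M =?= tree(0, N).
Bind M := tree(0, N); no other remaining equation mentions M.
Decompose h/1: N =?= h(1).
Bind N := h(1). Substituting into the earlier binding gives M := tree(0, h(1)).
No equations remain and no clash or occurs-check failure arose, so a unifier exists.

YES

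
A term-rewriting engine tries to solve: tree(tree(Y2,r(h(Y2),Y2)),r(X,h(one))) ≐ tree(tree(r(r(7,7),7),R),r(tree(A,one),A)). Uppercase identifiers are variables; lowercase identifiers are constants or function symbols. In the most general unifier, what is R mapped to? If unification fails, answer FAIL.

Decompose tree/2: tree(Y2,r(h(Y2),Y2)) ≐ tree(r(r(7,7),7),R),  r(X,h(one)) ≐ r(tree(A,one),A).
Decompose tree/2: Y2 ≐ r(r(7,7),7),  r(h(Y2),Y2) ≐ R.
Bind Y2 := r(r(7,7),7); substituting into the one remaining equation that mentions Y2 gives: r(h(r(r(7,7),7)),r(r(7,7),7)) ≐ R.
Bind R := r(h(r(r(7,7),7)),r(r(7,7),7)); no other remaining equation mentions R.
Decompose r/2: X ≐ tree(A,one),  h(one) ≐ A.
Bind X := tree(A,one); no other remaining equation mentions X.
Bind A := h(one). Substituting into the earlier binding gives X := tree(h(one),one).
MGU = { Y2 := r(r(7,7),7), R := r(h(r(r(7,7),7)),r(r(7,7),7)), X := tree(h(one),one), A := h(one) }, so R := r(h(r(r(7,7),7)),r(r(7,7),7)).

r(h(r(r(7,7),7)),r(r(7,7),7))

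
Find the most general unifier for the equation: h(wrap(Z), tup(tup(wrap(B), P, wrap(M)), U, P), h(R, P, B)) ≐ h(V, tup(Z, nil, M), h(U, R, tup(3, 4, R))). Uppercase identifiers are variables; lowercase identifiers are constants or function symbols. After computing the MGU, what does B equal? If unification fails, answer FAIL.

Decompose h/3: wrap(Z) ≐ V,  tup(tup(wrap(B), P, wrap(M)), U, P) ≐ tup(Z, nil, M),  h(R, P, B) ≐ h(U, R, tup(3, 4, R)).
Bind V := wrap(Z); no other remaining equation mentions V.
Decompose tup/3: tup(wrap(B), P, wrap(M)) ≐ Z,  U ≐ nil,  P ≐ M.
Bind Z := tup(wrap(B), P, wrap(M)); no other remaining equation mentions Z. Substituting into the earlier binding gives V := wrap(tup(wrap(B), P, wrap(M))).
Bind U := nil; substituting into the one remaining equation that mentions U gives: h(R, P, B) ≐ h(nil, R, tup(3, 4, R)).
Bind P := M; substituting into the remaining equation gives: h(R, M, B) ≐ h(nil, R, tup(3, 4, R)). Substituting into the earlier bindings gives V := wrap(tup(wrap(B), M, wrap(M))), Z := tup(wrap(B), M, wrap(M)).
Decompose h/3: R ≐ nil,  M ≐ R,  B ≐ tup(3, 4, R).
Bind R := nil; substituting into the remaining equations gives: M ≐ nil,  B ≐ tup(3, 4, nil).
Bind M := nil; no other remaining equation mentions M. Substituting into the earlier bindings gives V := wrap(tup(wrap(B), nil, wrap(nil))), Z := tup(wrap(B), nil, wrap(nil)), P := nil.
Bind B := tup(3, 4, nil). Substituting into the earlier bindings gives V := wrap(tup(wrap(tup(3, 4, nil)), nil, wrap(nil))), Z := tup(wrap(tup(3, 4, nil)), nil, wrap(nil)).
MGU = { V -> wrap(tup(wrap(tup(3, 4, nil)), nil, wrap(nil))), Z -> tup(wrap(tup(3, 4, nil)), nil, wrap(nil)), U -> nil, P -> nil, R -> nil, M -> nil, B -> tup(3, 4, nil) }, so B -> tup(3, 4, nil).

tup(3, 4, nil)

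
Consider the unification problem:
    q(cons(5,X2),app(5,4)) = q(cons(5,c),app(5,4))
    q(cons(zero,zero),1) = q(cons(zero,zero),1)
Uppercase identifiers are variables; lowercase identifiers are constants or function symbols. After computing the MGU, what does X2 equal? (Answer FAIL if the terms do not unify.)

Decompose q/2: cons(5,X2) = cons(5,c),  app(5,4) = app(5,4).
Decompose cons/2: 5 = 5,  X2 = c.
Delete trivial equation 5 = 5.
Bind X2 := c; no other remaining equation mentions X2.
Delete trivial equation app(5,4) = app(5,4).
Delete trivial equation q(cons(zero,zero),1) = q(cons(zero,zero),1).
MGU = { X2 -> c }, so X2 -> c.

c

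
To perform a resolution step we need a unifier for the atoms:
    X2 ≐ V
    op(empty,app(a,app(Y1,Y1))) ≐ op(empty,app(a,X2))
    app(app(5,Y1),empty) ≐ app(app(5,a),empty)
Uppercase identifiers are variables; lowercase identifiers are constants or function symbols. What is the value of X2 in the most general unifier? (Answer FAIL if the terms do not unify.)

Bind X2 := V; substituting into the one remaining equation that mentions X2 gives: op(empty,app(a,app(Y1,Y1))) ≐ op(empty,app(a,V)).
Decompose op/2: empty ≐ empty,  app(a,app(Y1,Y1)) ≐ app(a,V).
Delete trivial equation empty ≐ empty.
Decompose app/2: a ≐ a,  app(Y1,Y1) ≐ V.
Delete trivial equation a ≐ a.
Bind V := app(Y1,Y1); no other remaining equation mentions V. Substituting into the earlier binding gives X2 := app(Y1,Y1).
Decompose app/2: app(5,Y1) ≐ app(5,a),  empty ≐ empty.
Decompose app/2: 5 ≐ 5,  Y1 ≐ a.
Delete trivial equation 5 ≐ 5.
Bind Y1 := a; no other remaining equation mentions Y1. Substituting into the earlier bindings gives X2 := app(a,a), V := app(a,a).
Delete trivial equation empty ≐ empty.
MGU = { X2 := app(a,a), V := app(a,a), Y1 := a }, so X2 := app(a,a).

app(a,a)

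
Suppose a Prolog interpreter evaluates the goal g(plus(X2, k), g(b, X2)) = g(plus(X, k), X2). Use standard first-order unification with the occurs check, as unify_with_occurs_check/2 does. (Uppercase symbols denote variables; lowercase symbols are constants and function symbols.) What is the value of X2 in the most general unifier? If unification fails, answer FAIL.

Decompose g/2: plus(X2, k) = plus(X, k),  g(b, X2) = X2.
Decompose plus/2: X2 = X,  k = k.
Bind X2 := X; substituting into the one remaining equation that mentions X2 gives: g(b, X) = X.
Delete trivial equation k = k.
Occurs check fails: X occurs in g(b, X); the equation X = g(b, X) has no finite solution.

FAIL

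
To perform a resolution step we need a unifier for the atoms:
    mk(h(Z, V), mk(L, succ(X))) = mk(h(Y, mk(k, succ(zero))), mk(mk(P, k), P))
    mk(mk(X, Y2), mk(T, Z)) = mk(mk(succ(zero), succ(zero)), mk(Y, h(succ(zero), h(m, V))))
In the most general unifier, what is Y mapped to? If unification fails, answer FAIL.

Decompose mk/2: h(Z, V) = h(Y, mk(k, succ(zero))),  mk(L, succ(X)) = mk(mk(P, k), P).
Decompose h/2: Z = Y,  V = mk(k, succ(zero)).
Bind Z := Y; substituting into the one remaining equation that mentions Z gives: mk(mk(X, Y2), mk(T, Y)) = mk(mk(succ(zero), succ(zero)), mk(Y, h(succ(zero), h(m, V)))).
Bind V := mk(k, succ(zero)); substituting into the one remaining equation that mentions V gives: mk(mk(X, Y2), mk(T, Y)) = mk(mk(succ(zero), succ(zero)), mk(Y, h(succ(zero), h(m, mk(k, succ(zero)))))).
Decompose mk/2: L = mk(P, k),  succ(X) = P.
Bind L := mk(P, k); no other remaining equation mentions L.
Bind P := succ(X); no other remaining equation mentions P. Substituting into the earlier binding gives L := mk(succ(X), k).
Decompose mk/2: mk(X, Y2) = mk(succ(zero), succ(zero)),  mk(T, Y) = mk(Y, h(succ(zero), h(m, mk(k, succ(zero))))).
Decompose mk/2: X = succ(zero),  Y2 = succ(zero).
Bind X := succ(zero); no other remaining equation mentions X. Substituting into the earlier bindings gives L := mk(succ(succ(zero)), k), P := succ(succ(zero)).
Bind Y2 := succ(zero); no other remaining equation mentions Y2.
Decompose mk/2: T = Y,  Y = h(succ(zero), h(m, mk(k, succ(zero)))).
Bind T := Y; no other remaining equation mentions T.
Bind Y := h(succ(zero), h(m, mk(k, succ(zero)))). Substituting into the earlier bindings gives Z := h(succ(zero), h(m, mk(k, succ(zero)))), T := h(succ(zero), h(m, mk(k, succ(zero)))).
MGU = { Z -> h(succ(zero), h(m, mk(k, succ(zero)))), V -> mk(k, succ(zero)), L -> mk(succ(succ(zero)), k), P -> succ(succ(zero)), X -> succ(zero), Y2 -> succ(zero), T -> h(succ(zero), h(m, mk(k, succ(zero)))), Y -> h(succ(zero), h(m, mk(k, succ(zero)))) }, so Y -> h(succ(zero), h(m, mk(k, succ(zero)))).

h(succ(zero), h(m, mk(k, succ(zero))))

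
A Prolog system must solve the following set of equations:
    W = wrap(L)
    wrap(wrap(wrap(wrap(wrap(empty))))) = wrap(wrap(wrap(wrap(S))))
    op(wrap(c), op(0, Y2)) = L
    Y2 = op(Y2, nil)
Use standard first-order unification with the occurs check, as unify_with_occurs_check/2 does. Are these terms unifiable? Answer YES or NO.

NO

Bind W := wrap(L); no other remaining equation mentions W.
Decompose wrap/1: wrap(wrap(wrap(wrap(empty)))) = wrap(wrap(wrap(S))).
Decompose wrap/1: wrap(wrap(wrap(empty))) = wrap(wrap(S)).
Decompose wrap/1: wrap(wrap(empty)) = wrap(S).
Decompose wrap/1: wrap(empty) = S.
Bind S := wrap(empty); no other remaining equation mentions S.
Bind L := op(wrap(c), op(0, Y2)); no other remaining equation mentions L. Substituting into the earlier binding gives W := wrap(op(wrap(c), op(0, Y2))).
Occurs check fails: Y2 occurs in op(Y2, nil); the equation Y2 = op(Y2, nil) has no finite solution.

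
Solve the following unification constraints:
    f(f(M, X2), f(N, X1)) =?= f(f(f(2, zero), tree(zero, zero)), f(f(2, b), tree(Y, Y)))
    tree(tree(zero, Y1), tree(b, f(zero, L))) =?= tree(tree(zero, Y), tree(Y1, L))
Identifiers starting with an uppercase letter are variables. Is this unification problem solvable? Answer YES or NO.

Decompose f/2: f(M, X2) =?= f(f(2, zero), tree(zero, zero)),  f(N, X1) =?= f(f(2, b), tree(Y, Y)).
Decompose f/2: M =?= f(2, zero),  X2 =?= tree(zero, zero).
Bind M := f(2, zero); no other remaining equation mentions M.
Bind X2 := tree(zero, zero); no other remaining equation mentions X2.
Decompose f/2: N =?= f(2, b),  X1 =?= tree(Y, Y).
Bind N := f(2, b); no other remaining equation mentions N.
Bind X1 := tree(Y, Y); no other remaining equation mentions X1.
Decompose tree/2: tree(zero, Y1) =?= tree(zero, Y),  tree(b, f(zero, L)) =?= tree(Y1, L).
Decompose tree/2: zero =?= zero,  Y1 =?= Y.
Delete trivial equation zero =?= zero.
Bind Y1 := Y; substituting into the remaining equation gives: tree(b, f(zero, L)) =?= tree(Y, L).
Decompose tree/2: b =?= Y,  f(zero, L) =?= L.
Bind Y := b; no other remaining equation mentions Y. Substituting into the earlier bindings gives X1 := tree(b, b), Y1 := b.
Occurs check fails: L occurs in f(zero, L); the equation L =?= f(zero, L) has no finite solution.

NO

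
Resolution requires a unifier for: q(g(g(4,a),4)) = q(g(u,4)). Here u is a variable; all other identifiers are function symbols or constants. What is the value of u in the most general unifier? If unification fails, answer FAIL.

Decompose q/1: g(g(4,a),4) = g(u,4).
Decompose g/2: g(4,a) = u,  4 = 4.
Bind u := g(4,a); no other remaining equation mentions u.
Delete trivial equation 4 = 4.
MGU = { u ↦ g(4,a) }, so u ↦ g(4,a).

g(4,a)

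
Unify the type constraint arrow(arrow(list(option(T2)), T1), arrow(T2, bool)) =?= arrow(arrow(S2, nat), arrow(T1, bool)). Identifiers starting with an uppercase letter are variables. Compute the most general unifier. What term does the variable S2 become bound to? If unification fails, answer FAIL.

Decompose arrow/2: arrow(list(option(T2)), T1) =?= arrow(S2, nat),  arrow(T2, bool) =?= arrow(T1, bool).
Decompose arrow/2: list(option(T2)) =?= S2,  T1 =?= nat.
Bind S2 := list(option(T2)); no other remaining equation mentions S2.
Bind T1 := nat; substituting into the remaining equation gives: arrow(T2, bool) =?= arrow(nat, bool).
Decompose arrow/2: T2 =?= nat,  bool =?= bool.
Bind T2 := nat; no other remaining equation mentions T2. Substituting into the earlier binding gives S2 := list(option(nat)).
Delete trivial equation bool =?= bool.
MGU = { S2 -> list(option(nat)), T1 -> nat, T2 -> nat }, so S2 -> list(option(nat)).

list(option(nat))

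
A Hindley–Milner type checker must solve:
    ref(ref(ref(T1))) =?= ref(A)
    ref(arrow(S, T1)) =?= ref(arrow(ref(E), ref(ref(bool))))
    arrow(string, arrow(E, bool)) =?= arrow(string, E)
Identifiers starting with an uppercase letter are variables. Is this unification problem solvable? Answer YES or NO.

NO

Decompose ref/1: ref(ref(T1)) =?= A.
Bind A := ref(ref(T1)); no other remaining equation mentions A.
Decompose ref/1: arrow(S, T1) =?= arrow(ref(E), ref(ref(bool))).
Decompose arrow/2: S =?= ref(E),  T1 =?= ref(ref(bool)).
Bind S := ref(E); no other remaining equation mentions S.
Bind T1 := ref(ref(bool)); no other remaining equation mentions T1. Substituting into the earlier binding gives A := ref(ref(ref(ref(bool)))).
Decompose arrow/2: string =?= string,  arrow(E, bool) =?= E.
Delete trivial equation string =?= string.
Occurs check fails: E occurs in arrow(E, bool); the equation E =?= arrow(E, bool) has no finite solution.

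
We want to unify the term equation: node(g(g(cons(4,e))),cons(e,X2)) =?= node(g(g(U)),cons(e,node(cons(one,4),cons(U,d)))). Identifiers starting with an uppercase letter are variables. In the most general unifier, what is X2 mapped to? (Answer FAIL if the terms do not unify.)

Decompose node/2: g(g(cons(4,e))) =?= g(g(U)),  cons(e,X2) =?= cons(e,node(cons(one,4),cons(U,d))).
Decompose g/1: g(cons(4,e)) =?= g(U).
Decompose g/1: cons(4,e) =?= U.
Bind U := cons(4,e); substituting into the remaining equation gives: cons(e,X2) =?= cons(e,node(cons(one,4),cons(cons(4,e),d))).
Decompose cons/2: e =?= e,  X2 =?= node(cons(one,4),cons(cons(4,e),d)).
Delete trivial equation e =?= e.
Bind X2 := node(cons(one,4),cons(cons(4,e),d)).
MGU = { U := cons(4,e), X2 := node(cons(one,4),cons(cons(4,e),d)) }, so X2 := node(cons(one,4),cons(cons(4,e),d)).

node(cons(one,4),cons(cons(4,e),d))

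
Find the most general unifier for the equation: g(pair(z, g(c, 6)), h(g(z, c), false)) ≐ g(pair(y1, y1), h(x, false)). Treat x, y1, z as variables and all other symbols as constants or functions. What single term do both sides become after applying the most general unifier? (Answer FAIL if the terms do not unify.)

g(pair(g(c, 6), g(c, 6)), h(g(g(c, 6), c), false))

Decompose g/2: pair(z, g(c, 6)) ≐ pair(y1, y1),  h(g(z, c), false) ≐ h(x, false).
Decompose pair/2: z ≐ y1,  g(c, 6) ≐ y1.
Bind z := y1; substituting into the one remaining equation that mentions z gives: h(g(y1, c), false) ≐ h(x, false).
Bind y1 := g(c, 6); substituting into the remaining equation gives: h(g(g(c, 6), c), false) ≐ h(x, false). Substituting into the earlier binding gives z := g(c, 6).
Decompose h/2: g(g(c, 6), c) ≐ x,  false ≐ false.
Bind x := g(g(c, 6), c); no other remaining equation mentions x.
Delete trivial equation false ≐ false.
Applying the MGU to either side gives g(pair(g(c, 6), g(c, 6)), h(g(g(c, 6), c), false)).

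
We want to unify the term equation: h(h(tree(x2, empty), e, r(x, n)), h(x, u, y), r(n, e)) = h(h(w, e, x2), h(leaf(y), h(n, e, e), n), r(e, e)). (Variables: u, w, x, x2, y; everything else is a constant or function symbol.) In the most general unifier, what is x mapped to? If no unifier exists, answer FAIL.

FAIL

Decompose h/3: h(tree(x2, empty), e, r(x, n)) = h(w, e, x2),  h(x, u, y) = h(leaf(y), h(n, e, e), n),  r(n, e) = r(e, e).
Decompose h/3: tree(x2, empty) = w,  e = e,  r(x, n) = x2.
Bind w := tree(x2, empty); no other remaining equation mentions w.
Delete trivial equation e = e.
Bind x2 := r(x, n); no other remaining equation mentions x2. Substituting into the earlier binding gives w := tree(r(x, n), empty).
Decompose h/3: x = leaf(y),  u = h(n, e, e),  y = n.
Bind x := leaf(y); no other remaining equation mentions x. Substituting into the earlier bindings gives w := tree(r(leaf(y), n), empty), x2 := r(leaf(y), n).
Bind u := h(n, e, e); no other remaining equation mentions u.
Bind y := n; no other remaining equation mentions y. Substituting into the earlier bindings gives w := tree(r(leaf(n), n), empty), x2 := r(leaf(n), n), x := leaf(n).
Decompose r/2: n = e,  e = e.
Clash: constants n and e differ; no unifier exists.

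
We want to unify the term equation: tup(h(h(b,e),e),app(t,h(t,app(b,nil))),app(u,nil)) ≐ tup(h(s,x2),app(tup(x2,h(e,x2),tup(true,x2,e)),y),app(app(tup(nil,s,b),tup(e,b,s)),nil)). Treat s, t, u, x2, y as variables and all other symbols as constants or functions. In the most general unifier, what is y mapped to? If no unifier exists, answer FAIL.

Decompose tup/3: h(h(b,e),e) ≐ h(s,x2),  app(t,h(t,app(b,nil))) ≐ app(tup(x2,h(e,x2),tup(true,x2,e)),y),  app(u,nil) ≐ app(app(tup(nil,s,b),tup(e,b,s)),nil).
Decompose h/2: h(b,e) ≐ s,  e ≐ x2.
Bind s := h(b,e); substituting into the one remaining equation that mentions s gives: app(u,nil) ≐ app(app(tup(nil,h(b,e),b),tup(e,b,h(b,e))),nil).
Bind x2 := e; substituting into the one remaining equation that mentions x2 gives: app(t,h(t,app(b,nil))) ≐ app(tup(e,h(e,e),tup(true,e,e)),y).
Decompose app/2: t ≐ tup(e,h(e,e),tup(true,e,e)),  h(t,app(b,nil)) ≐ y.
Bind t := tup(e,h(e,e),tup(true,e,e)); substituting into the one remaining equation that mentions t gives: h(tup(e,h(e,e),tup(true,e,e)),app(b,nil)) ≐ y.
Bind y := h(tup(e,h(e,e),tup(true,e,e)),app(b,nil)); no other remaining equation mentions y.
Decompose app/2: u ≐ app(tup(nil,h(b,e),b),tup(e,b,h(b,e))),  nil ≐ nil.
Bind u := app(tup(nil,h(b,e),b),tup(e,b,h(b,e))); no other remaining equation mentions u.
Delete trivial equation nil ≐ nil.
MGU = { s ↦ h(b,e), x2 ↦ e, t ↦ tup(e,h(e,e),tup(true,e,e)), y ↦ h(tup(e,h(e,e),tup(true,e,e)),app(b,nil)), u ↦ app(tup(nil,h(b,e),b),tup(e,b,h(b,e))) }, so y ↦ h(tup(e,h(e,e),tup(true,e,e)),app(b,nil)).

h(tup(e,h(e,e),tup(true,e,e)),app(b,nil))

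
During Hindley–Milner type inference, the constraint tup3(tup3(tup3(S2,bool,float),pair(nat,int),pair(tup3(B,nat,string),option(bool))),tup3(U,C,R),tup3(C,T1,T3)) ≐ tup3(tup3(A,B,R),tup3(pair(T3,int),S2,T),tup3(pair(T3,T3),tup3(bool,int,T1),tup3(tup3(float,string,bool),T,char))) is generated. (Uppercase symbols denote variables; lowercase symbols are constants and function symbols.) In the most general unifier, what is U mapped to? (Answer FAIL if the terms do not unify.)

Decompose tup3/3: tup3(tup3(S2,bool,float),pair(nat,int),pair(tup3(B,nat,string),option(bool))) ≐ tup3(A,B,R),  tup3(U,C,R) ≐ tup3(pair(T3,int),S2,T),  tup3(C,T1,T3) ≐ tup3(pair(T3,T3),tup3(bool,int,T1),tup3(tup3(float,string,bool),T,char)).
Decompose tup3/3: tup3(S2,bool,float) ≐ A,  pair(nat,int) ≐ B,  pair(tup3(B,nat,string),option(bool)) ≐ R.
Bind A := tup3(S2,bool,float); no other remaining equation mentions A.
Bind B := pair(nat,int); substituting into the one remaining equation that mentions B gives: pair(tup3(pair(nat,int),nat,string),option(bool)) ≐ R.
Bind R := pair(tup3(pair(nat,int),nat,string),option(bool)); substituting into the one remaining equation that mentions R gives: tup3(U,C,pair(tup3(pair(nat,int),nat,string),option(bool))) ≐ tup3(pair(T3,int),S2,T).
Decompose tup3/3: U ≐ pair(T3,int),  C ≐ S2,  pair(tup3(pair(nat,int),nat,string),option(bool)) ≐ T.
Bind U := pair(T3,int); no other remaining equation mentions U.
Bind C := S2; substituting into the one remaining equation that mentions C gives: tup3(S2,T1,T3) ≐ tup3(pair(T3,T3),tup3(bool,int,T1),tup3(tup3(float,string,bool),T,char)).
Bind T := pair(tup3(pair(nat,int),nat,string),option(bool)); substituting into the remaining equation gives: tup3(S2,T1,T3) ≐ tup3(pair(T3,T3),tup3(bool,int,T1),tup3(tup3(float,string,bool),pair(tup3(pair(nat,int),nat,string),option(bool)),char)).
Decompose tup3/3: S2 ≐ pair(T3,T3),  T1 ≐ tup3(bool,int,T1),  T3 ≐ tup3(tup3(float,string,bool),pair(tup3(pair(nat,int),nat,string),option(bool)),char).
Bind S2 := pair(T3,T3); no other remaining equation mentions S2. Substituting into the earlier bindings gives A := tup3(pair(T3,T3),bool,float), C := pair(T3,T3).
Occurs check fails: T1 occurs in tup3(bool,int,T1); the equation T1 ≐ tup3(bool,int,T1) has no finite solution.

FAIL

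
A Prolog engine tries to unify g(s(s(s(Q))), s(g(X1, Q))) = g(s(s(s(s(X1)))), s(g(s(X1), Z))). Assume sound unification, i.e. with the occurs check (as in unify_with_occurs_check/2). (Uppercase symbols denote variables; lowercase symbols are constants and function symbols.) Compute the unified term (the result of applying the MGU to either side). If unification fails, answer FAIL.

Decompose g/2: s(s(s(Q))) = s(s(s(s(X1)))),  s(g(X1, Q)) = s(g(s(X1), Z)).
Decompose s/1: s(s(Q)) = s(s(s(X1))).
Decompose s/1: s(Q) = s(s(X1)).
Decompose s/1: Q = s(X1).
Bind Q := s(X1); substituting into the remaining equation gives: s(g(X1, s(X1))) = s(g(s(X1), Z)).
Decompose s/1: g(X1, s(X1)) = g(s(X1), Z).
Decompose g/2: X1 = s(X1),  s(X1) = Z.
Occurs check fails: X1 occurs in s(X1); the equation X1 = s(X1) has no finite solution.

FAIL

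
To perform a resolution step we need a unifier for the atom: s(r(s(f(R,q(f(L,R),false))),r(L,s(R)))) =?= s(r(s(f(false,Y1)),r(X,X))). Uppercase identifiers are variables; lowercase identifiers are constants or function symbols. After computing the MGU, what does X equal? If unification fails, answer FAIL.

s(false)

Decompose s/1: r(s(f(R,q(f(L,R),false))),r(L,s(R))) =?= r(s(f(false,Y1)),r(X,X)).
Decompose r/2: s(f(R,q(f(L,R),false))) =?= s(f(false,Y1)),  r(L,s(R)) =?= r(X,X).
Decompose s/1: f(R,q(f(L,R),false)) =?= f(false,Y1).
Decompose f/2: R =?= false,  q(f(L,R),false) =?= Y1.
Bind R := false; substituting into the remaining equations gives: q(f(L,false),false) =?= Y1,  r(L,s(false)) =?= r(X,X).
Bind Y1 := q(f(L,false),false); no other remaining equation mentions Y1.
Decompose r/2: L =?= X,  s(false) =?= X.
Bind L := X; no other remaining equation mentions L. Substituting into the earlier binding gives Y1 := q(f(X,false),false).
Bind X := s(false). Substituting into the earlier bindings gives Y1 := q(f(s(false),false),false), L := s(false).
MGU = { R -> false, Y1 -> q(f(s(false),false),false), L -> s(false), X -> s(false) }, so X -> s(false).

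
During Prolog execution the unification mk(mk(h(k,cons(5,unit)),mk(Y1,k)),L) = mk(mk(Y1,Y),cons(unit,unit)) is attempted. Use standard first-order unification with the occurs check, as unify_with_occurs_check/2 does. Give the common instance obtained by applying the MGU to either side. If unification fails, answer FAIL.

Decompose mk/2: mk(h(k,cons(5,unit)),mk(Y1,k)) = mk(Y1,Y),  L = cons(unit,unit).
Decompose mk/2: h(k,cons(5,unit)) = Y1,  mk(Y1,k) = Y.
Bind Y1 := h(k,cons(5,unit)); substituting into the one remaining equation that mentions Y1 gives: mk(h(k,cons(5,unit)),k) = Y.
Bind Y := mk(h(k,cons(5,unit)),k); no other remaining equation mentions Y.
Bind L := cons(unit,unit).
Applying the MGU to either side gives mk(mk(h(k,cons(5,unit)),mk(h(k,cons(5,unit)),k)),cons(unit,unit)).

mk(mk(h(k,cons(5,unit)),mk(h(k,cons(5,unit)),k)),cons(unit,unit))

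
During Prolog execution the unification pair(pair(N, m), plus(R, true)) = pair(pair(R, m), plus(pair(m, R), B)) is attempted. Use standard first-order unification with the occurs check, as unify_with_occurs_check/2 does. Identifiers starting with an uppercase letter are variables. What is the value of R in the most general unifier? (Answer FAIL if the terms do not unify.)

FAIL

Decompose pair/2: pair(N, m) = pair(R, m),  plus(R, true) = plus(pair(m, R), B).
Decompose pair/2: N = R,  m = m.
Bind N := R; no other remaining equation mentions N.
Delete trivial equation m = m.
Decompose plus/2: R = pair(m, R),  true = B.
Occurs check fails: R occurs in pair(m, R); the equation R = pair(m, R) has no finite solution.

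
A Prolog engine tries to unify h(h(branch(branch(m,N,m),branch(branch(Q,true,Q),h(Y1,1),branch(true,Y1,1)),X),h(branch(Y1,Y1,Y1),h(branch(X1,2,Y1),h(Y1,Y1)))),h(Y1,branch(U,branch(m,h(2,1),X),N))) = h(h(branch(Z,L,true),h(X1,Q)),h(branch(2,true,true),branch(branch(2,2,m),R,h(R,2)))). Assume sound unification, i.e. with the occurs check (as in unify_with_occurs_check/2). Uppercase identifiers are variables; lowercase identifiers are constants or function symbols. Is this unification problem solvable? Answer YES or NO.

YES

Decompose h/2: h(branch(branch(m,N,m),branch(branch(Q,true,Q),h(Y1,1),branch(true,Y1,1)),X),h(branch(Y1,Y1,Y1),h(branch(X1,2,Y1),h(Y1,Y1)))) = h(branch(Z,L,true),h(X1,Q)),  h(Y1,branch(U,branch(m,h(2,1),X),N)) = h(branch(2,true,true),branch(branch(2,2,m),R,h(R,2))).
Decompose h/2: branch(branch(m,N,m),branch(branch(Q,true,Q),h(Y1,1),branch(true,Y1,1)),X) = branch(Z,L,true),  h(branch(Y1,Y1,Y1),h(branch(X1,2,Y1),h(Y1,Y1))) = h(X1,Q).
Decompose branch/3: branch(m,N,m) = Z,  branch(branch(Q,true,Q),h(Y1,1),branch(true,Y1,1)) = L,  X = true.
Bind Z := branch(m,N,m); no other remaining equation mentions Z.
Bind L := branch(branch(Q,true,Q),h(Y1,1),branch(true,Y1,1)); no other remaining equation mentions L.
Bind X := true; substituting into the one remaining equation that mentions X gives: h(Y1,branch(U,branch(m,h(2,1),true),N)) = h(branch(2,true,true),branch(branch(2,2,m),R,h(R,2))).
Decompose h/2: branch(Y1,Y1,Y1) = X1,  h(branch(X1,2,Y1),h(Y1,Y1)) = Q.
Bind X1 := branch(Y1,Y1,Y1); substituting into the one remaining equation that mentions X1 gives: h(branch(branch(Y1,Y1,Y1),2,Y1),h(Y1,Y1)) = Q.
Bind Q := h(branch(branch(Y1,Y1,Y1),2,Y1),h(Y1,Y1)); no other remaining equation mentions Q. Substituting into the earlier binding gives L := branch(branch(h(branch(branch(Y1,Y1,Y1),2,Y1),h(Y1,Y1)),true,h(branch(branch(Y1,Y1,Y1),2,Y1),h(Y1,Y1))),h(Y1,1),branch(true,Y1,1)).
Decompose h/2: Y1 = branch(2,true,true),  branch(U,branch(m,h(2,1),true),N) = branch(branch(2,2,m),R,h(R,2)).
Bind Y1 := branch(2,true,true); no other remaining equation mentions Y1. Substituting into the earlier bindings gives L := branch(branch(h(branch(branch(branch(2,true,true),branch(2,true,true),branch(2,true,true)),2,branch(2,true,true)),h(branch(2,true,true),branch(2,true,true))),true,h(branch(branch(branch(2,true,true),branch(2,true,true),branch(2,true,true)),2,branch(2,true,true)),h(branch(2,true,true),branch(2,true,true)))),h(branch(2,true,true),1),branch(true,branch(2,true,true),1)), X1 := branch(branch(2,true,true),branch(2,true,true),branch(2,true,true)), Q := h(branch(branch(branch(2,true,true),branch(2,true,true),branch(2,true,true)),2,branch(2,true,true)),h(branch(2,true,true),branch(2,true,true))).
Decompose branch/3: U = branch(2,2,m),  branch(m,h(2,1),true) = R,  N = h(R,2).
Bind U := branch(2,2,m); no other remaining equation mentions U.
Bind R := branch(m,h(2,1),true); substituting into the remaining equation gives: N = h(branch(m,h(2,1),true),2).
Bind N := h(branch(m,h(2,1),true),2). Substituting into the earlier binding gives Z := branch(m,h(branch(m,h(2,1),true),2),m).
No equations remain and no clash or occurs-check failure arose, so a unifier exists.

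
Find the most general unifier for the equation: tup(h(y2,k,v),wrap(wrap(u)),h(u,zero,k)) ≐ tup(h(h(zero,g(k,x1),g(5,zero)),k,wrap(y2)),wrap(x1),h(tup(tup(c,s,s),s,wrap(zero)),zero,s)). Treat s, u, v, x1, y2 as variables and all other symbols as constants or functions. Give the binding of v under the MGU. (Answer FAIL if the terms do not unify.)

wrap(h(zero,g(k,wrap(tup(tup(c,k,k),k,wrap(zero)))),g(5,zero)))

Decompose tup/3: h(y2,k,v) ≐ h(h(zero,g(k,x1),g(5,zero)),k,wrap(y2)),  wrap(wrap(u)) ≐ wrap(x1),  h(u,zero,k) ≐ h(tup(tup(c,s,s),s,wrap(zero)),zero,s).
Decompose h/3: y2 ≐ h(zero,g(k,x1),g(5,zero)),  k ≐ k,  v ≐ wrap(y2).
Bind y2 := h(zero,g(k,x1),g(5,zero)); substituting into the one remaining equation that mentions y2 gives: v ≐ wrap(h(zero,g(k,x1),g(5,zero))).
Delete trivial equation k ≐ k.
Bind v := wrap(h(zero,g(k,x1),g(5,zero))); no other remaining equation mentions v.
Decompose wrap/1: wrap(u) ≐ x1.
Bind x1 := wrap(u); no other remaining equation mentions x1. Substituting into the earlier bindings gives y2 := h(zero,g(k,wrap(u)),g(5,zero)), v := wrap(h(zero,g(k,wrap(u)),g(5,zero))).
Decompose h/3: u ≐ tup(tup(c,s,s),s,wrap(zero)),  zero ≐ zero,  k ≐ s.
Bind u := tup(tup(c,s,s),s,wrap(zero)); no other remaining equation mentions u. Substituting into the earlier bindings gives y2 := h(zero,g(k,wrap(tup(tup(c,s,s),s,wrap(zero)))),g(5,zero)), v := wrap(h(zero,g(k,wrap(tup(tup(c,s,s),s,wrap(zero)))),g(5,zero))), x1 := wrap(tup(tup(c,s,s),s,wrap(zero))).
Delete trivial equation zero ≐ zero.
Bind s := k. Substituting into the earlier bindings gives y2 := h(zero,g(k,wrap(tup(tup(c,k,k),k,wrap(zero)))),g(5,zero)), v := wrap(h(zero,g(k,wrap(tup(tup(c,k,k),k,wrap(zero)))),g(5,zero))), x1 := wrap(tup(tup(c,k,k),k,wrap(zero))), u := tup(tup(c,k,k),k,wrap(zero)).
MGU = { y2 := h(zero,g(k,wrap(tup(tup(c,k,k),k,wrap(zero)))),g(5,zero)), v := wrap(h(zero,g(k,wrap(tup(tup(c,k,k),k,wrap(zero)))),g(5,zero))), x1 := wrap(tup(tup(c,k,k),k,wrap(zero))), u := tup(tup(c,k,k),k,wrap(zero)), s := k }, so v := wrap(h(zero,g(k,wrap(tup(tup(c,k,k),k,wrap(zero)))),g(5,zero))).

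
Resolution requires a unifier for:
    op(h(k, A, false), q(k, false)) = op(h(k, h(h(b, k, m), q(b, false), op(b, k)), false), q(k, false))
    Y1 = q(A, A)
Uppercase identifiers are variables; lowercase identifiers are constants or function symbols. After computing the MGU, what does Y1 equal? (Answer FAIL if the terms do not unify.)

Decompose op/2: h(k, A, false) = h(k, h(h(b, k, m), q(b, false), op(b, k)), false),  q(k, false) = q(k, false).
Decompose h/3: k = k,  A = h(h(b, k, m), q(b, false), op(b, k)),  false = false.
Delete trivial equation k = k.
Bind A := h(h(b, k, m), q(b, false), op(b, k)); substituting into the one remaining equation that mentions A gives: Y1 = q(h(h(b, k, m), q(b, false), op(b, k)), h(h(b, k, m), q(b, false), op(b, k))).
Delete trivial equation false = false.
Delete trivial equation q(k, false) = q(k, false).
Bind Y1 := q(h(h(b, k, m), q(b, false), op(b, k)), h(h(b, k, m), q(b, false), op(b, k))).
MGU = { A -> h(h(b, k, m), q(b, false), op(b, k)), Y1 -> q(h(h(b, k, m), q(b, false), op(b, k)), h(h(b, k, m), q(b, false), op(b, k))) }, so Y1 -> q(h(h(b, k, m), q(b, false), op(b, k)), h(h(b, k, m), q(b, false), op(b, k))).

q(h(h(b, k, m), q(b, false), op(b, k)), h(h(b, k, m), q(b, false), op(b, k)))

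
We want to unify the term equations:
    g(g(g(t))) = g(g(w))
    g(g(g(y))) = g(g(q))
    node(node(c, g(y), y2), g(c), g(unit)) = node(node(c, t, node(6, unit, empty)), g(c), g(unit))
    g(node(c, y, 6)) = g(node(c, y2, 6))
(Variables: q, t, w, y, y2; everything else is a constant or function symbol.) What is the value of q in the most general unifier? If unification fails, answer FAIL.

Decompose g/1: g(g(t)) = g(w).
Decompose g/1: g(t) = w.
Bind w := g(t); no other remaining equation mentions w.
Decompose g/1: g(g(y)) = g(q).
Decompose g/1: g(y) = q.
Bind q := g(y); no other remaining equation mentions q.
Decompose node/3: node(c, g(y), y2) = node(c, t, node(6, unit, empty)),  g(c) = g(c),  g(unit) = g(unit).
Decompose node/3: c = c,  g(y) = t,  y2 = node(6, unit, empty).
Delete trivial equation c = c.
Bind t := g(y); no other remaining equation mentions t. Substituting into the earlier binding gives w := g(g(y)).
Bind y2 := node(6, unit, empty); substituting into the one remaining equation that mentions y2 gives: g(node(c, y, 6)) = g(node(c, node(6, unit, empty), 6)).
Delete trivial equation g(c) = g(c).
Delete trivial equation g(unit) = g(unit).
Decompose g/1: node(c, y, 6) = node(c, node(6, unit, empty), 6).
Decompose node/3: c = c,  y = node(6, unit, empty),  6 = 6.
Delete trivial equation c = c.
Bind y := node(6, unit, empty); no other remaining equation mentions y. Substituting into the earlier bindings gives w := g(g(node(6, unit, empty))), q := g(node(6, unit, empty)), t := g(node(6, unit, empty)).
Delete trivial equation 6 = 6.
MGU = { w -> g(g(node(6, unit, empty))), q -> g(node(6, unit, empty)), t -> g(node(6, unit, empty)), y2 -> node(6, unit, empty), y -> node(6, unit, empty) }, so q -> g(node(6, unit, empty)).

g(node(6, unit, empty))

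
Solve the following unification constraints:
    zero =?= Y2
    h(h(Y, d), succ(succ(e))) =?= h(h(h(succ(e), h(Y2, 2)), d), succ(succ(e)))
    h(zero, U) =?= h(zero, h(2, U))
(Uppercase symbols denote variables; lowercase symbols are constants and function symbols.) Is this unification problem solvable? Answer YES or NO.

Bind Y2 := zero; substituting into the one remaining equation that mentions Y2 gives: h(h(Y, d), succ(succ(e))) =?= h(h(h(succ(e), h(zero, 2)), d), succ(succ(e))).
Decompose h/2: h(Y, d) =?= h(h(succ(e), h(zero, 2)), d),  succ(succ(e)) =?= succ(succ(e)).
Decompose h/2: Y =?= h(succ(e), h(zero, 2)),  d =?= d.
Bind Y := h(succ(e), h(zero, 2)); no other remaining equation mentions Y.
Delete trivial equation d =?= d.
Delete trivial equation succ(succ(e)) =?= succ(succ(e)).
Decompose h/2: zero =?= zero,  U =?= h(2, U).
Delete trivial equation zero =?= zero.
Occurs check fails: U occurs in h(2, U); the equation U =?= h(2, U) has no finite solution.

NO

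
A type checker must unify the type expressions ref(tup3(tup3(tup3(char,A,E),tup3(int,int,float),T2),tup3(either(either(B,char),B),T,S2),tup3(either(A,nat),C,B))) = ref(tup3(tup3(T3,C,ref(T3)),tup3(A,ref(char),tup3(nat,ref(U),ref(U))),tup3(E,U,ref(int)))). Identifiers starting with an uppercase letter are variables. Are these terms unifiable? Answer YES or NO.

Decompose ref/1: tup3(tup3(tup3(char,A,E),tup3(int,int,float),T2),tup3(either(either(B,char),B),T,S2),tup3(either(A,nat),C,B)) = tup3(tup3(T3,C,ref(T3)),tup3(A,ref(char),tup3(nat,ref(U),ref(U))),tup3(E,U,ref(int))).
Decompose tup3/3: tup3(tup3(char,A,E),tup3(int,int,float),T2) = tup3(T3,C,ref(T3)),  tup3(either(either(B,char),B),T,S2) = tup3(A,ref(char),tup3(nat,ref(U),ref(U))),  tup3(either(A,nat),C,B) = tup3(E,U,ref(int)).
Decompose tup3/3: tup3(char,A,E) = T3,  tup3(int,int,float) = C,  T2 = ref(T3).
Bind T3 := tup3(char,A,E); substituting into the one remaining equation that mentions T3 gives: T2 = ref(tup3(char,A,E)).
Bind C := tup3(int,int,float); substituting into the one remaining equation that mentions C gives: tup3(either(A,nat),tup3(int,int,float),B) = tup3(E,U,ref(int)).
Bind T2 := ref(tup3(char,A,E)); no other remaining equation mentions T2.
Decompose tup3/3: either(either(B,char),B) = A,  T = ref(char),  S2 = tup3(nat,ref(U),ref(U)).
Bind A := either(either(B,char),B); substituting into the one remaining equation that mentions A gives: tup3(either(either(either(B,char),B),nat),tup3(int,int,float),B) = tup3(E,U,ref(int)). Substituting into the earlier bindings gives T3 := tup3(char,either(either(B,char),B),E), T2 := ref(tup3(char,either(either(B,char),B),E)).
Bind T := ref(char); no other remaining equation mentions T.
Bind S2 := tup3(nat,ref(U),ref(U)); no other remaining equation mentions S2.
Decompose tup3/3: either(either(either(B,char),B),nat) = E,  tup3(int,int,float) = U,  B = ref(int).
Bind E := either(either(either(B,char),B),nat); no other remaining equation mentions E. Substituting into the earlier bindings gives T3 := tup3(char,either(either(B,char),B),either(either(either(B,char),B),nat)), T2 := ref(tup3(char,either(either(B,char),B),either(either(either(B,char),B),nat))).
Bind U := tup3(int,int,float); no other remaining equation mentions U. Substituting into the earlier binding gives S2 := tup3(nat,ref(tup3(int,int,float)),ref(tup3(int,int,float))).
Bind B := ref(int). Substituting into the earlier bindings gives T3 := tup3(char,either(either(ref(int),char),ref(int)),either(either(either(ref(int),char),ref(int)),nat)), T2 := ref(tup3(char,either(either(ref(int),char),ref(int)),either(either(either(ref(int),char),ref(int)),nat))), A := either(either(ref(int),char),ref(int)), E := either(either(either(ref(int),char),ref(int)),nat).
No equations remain and no clash or occurs-check failure arose, so a unifier exists.

YES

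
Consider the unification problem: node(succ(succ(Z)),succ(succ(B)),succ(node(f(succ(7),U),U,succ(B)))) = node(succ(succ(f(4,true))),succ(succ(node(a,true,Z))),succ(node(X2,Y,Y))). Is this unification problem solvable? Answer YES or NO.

Decompose node/3: succ(succ(Z)) = succ(succ(f(4,true))),  succ(succ(B)) = succ(succ(node(a,true,Z))),  succ(node(f(succ(7),U),U,succ(B))) = succ(node(X2,Y,Y)).
Decompose succ/1: succ(Z) = succ(f(4,true)).
Decompose succ/1: Z = f(4,true).
Bind Z := f(4,true); substituting into the one remaining equation that mentions Z gives: succ(succ(B)) = succ(succ(node(a,true,f(4,true)))).
Decompose succ/1: succ(B) = succ(node(a,true,f(4,true))).
Decompose succ/1: B = node(a,true,f(4,true)).
Bind B := node(a,true,f(4,true)); substituting into the remaining equation gives: succ(node(f(succ(7),U),U,succ(node(a,true,f(4,true))))) = succ(node(X2,Y,Y)).
Decompose succ/1: node(f(succ(7),U),U,succ(node(a,true,f(4,true)))) = node(X2,Y,Y).
Decompose node/3: f(succ(7),U) = X2,  U = Y,  succ(node(a,true,f(4,true))) = Y.
Bind X2 := f(succ(7),U); no other remaining equation mentions X2.
Bind U := Y; no other remaining equation mentions U. Substituting into the earlier binding gives X2 := f(succ(7),Y).
Bind Y := succ(node(a,true,f(4,true))). Substituting into the earlier bindings gives X2 := f(succ(7),succ(node(a,true,f(4,true)))), U := succ(node(a,true,f(4,true))).
No equations remain and no clash or occurs-check failure arose, so a unifier exists.

YES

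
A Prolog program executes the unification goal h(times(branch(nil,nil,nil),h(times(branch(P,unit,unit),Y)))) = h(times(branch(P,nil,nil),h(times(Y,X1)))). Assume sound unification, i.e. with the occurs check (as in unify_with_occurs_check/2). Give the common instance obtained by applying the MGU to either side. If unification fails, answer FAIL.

Decompose h/1: times(branch(nil,nil,nil),h(times(branch(P,unit,unit),Y))) = times(branch(P,nil,nil),h(times(Y,X1))).
Decompose times/2: branch(nil,nil,nil) = branch(P,nil,nil),  h(times(branch(P,unit,unit),Y)) = h(times(Y,X1)).
Decompose branch/3: nil = P,  nil = nil,  nil = nil.
Bind P := nil; substituting into the one remaining equation that mentions P gives: h(times(branch(nil,unit,unit),Y)) = h(times(Y,X1)).
Delete trivial equation nil = nil.
Delete trivial equation nil = nil.
Decompose h/1: times(branch(nil,unit,unit),Y) = times(Y,X1).
Decompose times/2: branch(nil,unit,unit) = Y,  Y = X1.
Bind Y := branch(nil,unit,unit); substituting into the remaining equation gives: branch(nil,unit,unit) = X1.
Bind X1 := branch(nil,unit,unit).
Applying the MGU to either side gives h(times(branch(nil,nil,nil),h(times(branch(nil,unit,unit),branch(nil,unit,unit))))).

h(times(branch(nil,nil,nil),h(times(branch(nil,unit,unit),branch(nil,unit,unit)))))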